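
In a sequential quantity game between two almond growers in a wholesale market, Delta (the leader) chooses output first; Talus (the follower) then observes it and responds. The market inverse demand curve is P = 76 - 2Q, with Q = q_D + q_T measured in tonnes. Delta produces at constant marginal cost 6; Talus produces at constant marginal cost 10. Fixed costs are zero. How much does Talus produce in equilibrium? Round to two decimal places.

7.25

Solve by backward induction. Given q_D, the follower Talus maximises π_T = (76 - 2q_D - 2q_T)q_T - 10q_T.
Setting the follower's marginal profit to zero, 66 - 2q_D - 4q_T = 0, i.e. q_T = (66 - 2q_D)/4.
Delta substitutes q_T(q_D) into its own profit: π_D = q_D(76 - 2q_D - (66 - 2q_D)/2) - 6q_D = (43 - q_D)q_D - 6q_D.
The leader's first-order condition 37 - 2q_D = 0 yields q_D = 37/2.
Then q_T = (66 - 2·(37/2))/4 = 29/4.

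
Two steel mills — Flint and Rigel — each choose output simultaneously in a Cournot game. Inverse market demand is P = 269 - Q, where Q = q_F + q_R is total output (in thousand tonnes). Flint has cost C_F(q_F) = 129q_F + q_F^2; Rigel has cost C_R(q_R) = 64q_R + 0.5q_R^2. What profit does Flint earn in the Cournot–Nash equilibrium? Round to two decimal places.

Flint's profit: π_F = (269 - Q)q_F - (129q_F + q_F²). Setting ∂π_F/∂q_F = 0: 140 - 4q_F - (q_R) = 0.
Rigel's profit: π_R = (269 - Q)q_R - (64q_R + (1/2)q_R²). Setting ∂π_R/∂q_R = 0: 205 - 3q_R - (q_F) = 0.
So q_F = (140 - q_R)/4 and q_R = (205 - q_F)/3.
Substituting one into the other gives q_F = 215/11 and q_R = 680/11.
Price P = 269 - 895/11 = 187.6364.
Flint's profit: 187.6364·(215/11) - 129·(215/11) - (215/11)² = 764.0496.

764.05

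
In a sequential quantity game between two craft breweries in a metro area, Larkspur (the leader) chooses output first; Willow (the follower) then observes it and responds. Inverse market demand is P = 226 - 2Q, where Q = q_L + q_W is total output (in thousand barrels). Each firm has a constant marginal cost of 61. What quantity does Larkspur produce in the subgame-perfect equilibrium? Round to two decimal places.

Solve by backward induction. Given q_L, the follower Willow maximises π_W = (226 - 2q_L - 2q_W)q_W - 61q_W.
Follower FOC: 165 - 2q_L - 4q_W = 0, so q_W(q_L) = (165 - 2q_L)/4.
Larkspur substitutes q_W(q_L) into its own profit: π_L = q_L(226 - 2q_L - (165 - 2q_L)/2) - 61q_L = (287/2 - q_L)q_L - 61q_L.
Maximising: ∂π_L/∂q_L = 165/2 - 2q_L = 0, giving q_L = 165/4.
Then q_W = (165 - 2·(165/4))/4 = 165/8.

41.25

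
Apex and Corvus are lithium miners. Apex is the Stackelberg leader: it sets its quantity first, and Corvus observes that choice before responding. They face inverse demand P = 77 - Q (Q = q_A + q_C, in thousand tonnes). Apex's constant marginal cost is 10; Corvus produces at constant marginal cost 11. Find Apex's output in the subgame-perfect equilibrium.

Solve by backward induction. Given q_A, the follower Corvus maximises π_C = (77 - q_A - q_C)q_C - 11q_C.
Setting the follower's marginal profit to zero, 66 - q_A - 2q_C = 0, i.e. q_C = (66 - q_A)/2.
Apex substitutes q_C(q_A) into its own profit: π_A = q_A(77 - q_A - (66 - q_A)/2) - 10q_A = (44 - (1/2)q_A)q_A - 10q_A.
Leader FOC: 34 - q_A = 0, so q_A = 34.
Then q_C = (66 - 34)/2 = 16.

34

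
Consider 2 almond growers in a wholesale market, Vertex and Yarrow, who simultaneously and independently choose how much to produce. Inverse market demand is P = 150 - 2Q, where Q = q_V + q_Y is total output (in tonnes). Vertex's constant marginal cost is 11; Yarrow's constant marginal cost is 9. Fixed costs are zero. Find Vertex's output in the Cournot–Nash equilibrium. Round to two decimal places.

22.83

Vertex's profit: π_V = (150 - 2Q)q_V - (11q_V). Setting ∂π_V/∂q_V = 0: 139 - 4q_V - 2(q_Y) = 0.
Yarrow's first-order condition: 141 - 4q_Y - 2(q_V) = 0.
So q_V = (139 - 2q_Y)/4 and q_Y = (141 - 2q_V)/4.
Solving the pair: q_V = 137/6, q_Y = 143/6.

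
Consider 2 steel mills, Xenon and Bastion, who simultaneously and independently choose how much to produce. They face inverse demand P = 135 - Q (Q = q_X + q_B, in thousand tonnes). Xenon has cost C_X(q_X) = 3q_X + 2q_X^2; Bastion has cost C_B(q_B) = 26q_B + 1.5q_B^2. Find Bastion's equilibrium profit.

810

Xenon's profit: π_X = (135 - Q)q_X - (3q_X + 2q_X²). Setting ∂π_X/∂q_X = 0: 132 - 6q_X - (q_B) = 0.
Bastion's profit: π_B = (135 - Q)q_B - (26q_B + (3/2)q_B²). Setting ∂π_B/∂q_B = 0: 109 - 5q_B - (q_X) = 0.
Best responses: q_X = (132 - q_B)/6, q_B = (109 - q_X)/5.
Solving the pair: q_X = 19, q_B = 18.
Price P = 135 - 37 = 98.
Bastion's profit: 98·18 - 26·18 - (3/2)·18² = 810.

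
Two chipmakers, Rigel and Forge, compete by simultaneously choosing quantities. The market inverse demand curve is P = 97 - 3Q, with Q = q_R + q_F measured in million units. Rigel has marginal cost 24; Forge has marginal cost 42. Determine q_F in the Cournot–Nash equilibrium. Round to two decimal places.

4.11

Rigel's profit: π_R = (97 - 3Q)q_R - (24q_R). Setting ∂π_R/∂q_R = 0: 73 - 6q_R - 3(q_F) = 0.
Forge's first-order condition: 55 - 6q_F - 3(q_R) = 0.
So q_R = (73 - 3q_F)/6 and q_F = (55 - 3q_R)/6.
Substituting one into the other gives q_R = 91/9 and q_F = 37/9.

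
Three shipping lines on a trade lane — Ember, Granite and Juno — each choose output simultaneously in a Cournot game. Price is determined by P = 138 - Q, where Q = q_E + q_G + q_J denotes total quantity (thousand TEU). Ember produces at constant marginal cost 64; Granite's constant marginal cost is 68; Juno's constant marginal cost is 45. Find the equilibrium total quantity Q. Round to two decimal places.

Ember's profit: π_E = (138 - Q)q_E - (64q_E). Setting ∂π_E/∂q_E = 0: 74 - 2q_E - (q_G + q_J) = 0.
Granite's first-order condition: 70 - 2q_G - (q_E + q_J) = 0.
Juno's first-order condition: 93 - 2q_J - (q_E + q_G) = 0.
Adding the 3 conditions: 237 − 2Q − 2Q = 0, i.e. Q = 237/4.
Back-substituting: q_E = (74 − 237/4) = 59/4, q_G = (70 − 237/4) = 43/4, q_J = (93 − 237/4) = 135/4.
Total output Q = 59/4 + 43/4 + 135/4 = 237/4.

59.25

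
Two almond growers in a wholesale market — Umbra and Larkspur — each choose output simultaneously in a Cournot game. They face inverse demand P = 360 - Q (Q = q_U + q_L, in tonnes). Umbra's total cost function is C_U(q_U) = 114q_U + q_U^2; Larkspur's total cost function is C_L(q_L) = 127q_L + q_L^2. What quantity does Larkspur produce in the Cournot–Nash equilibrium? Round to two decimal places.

Umbra's profit: π_U = (360 - Q)q_U - (114q_U + q_U²). Setting ∂π_U/∂q_U = 0: 246 - 4q_U - (q_L) = 0.
Larkspur's first-order condition: 233 - 4q_L - (q_U) = 0.
Best responses: q_U = (246 - q_L)/4, q_L = (233 - q_U)/4.
Solving the pair: q_U = 751/15, q_L = 686/15.

45.73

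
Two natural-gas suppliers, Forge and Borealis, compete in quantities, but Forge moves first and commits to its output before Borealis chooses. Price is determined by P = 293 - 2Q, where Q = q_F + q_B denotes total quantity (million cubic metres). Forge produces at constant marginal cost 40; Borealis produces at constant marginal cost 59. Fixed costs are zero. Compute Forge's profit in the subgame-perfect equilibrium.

4624

The follower Borealis best-responds to any q_F: π_B = (293 - 2Q)q_B - 59q_B.
∂π_B/∂q_B = 234 - 2q_F - 4q_B = 0 gives the reaction function q_B = (234 - 2q_F)/4.
The leader anticipates this reaction. Substituting into P = 293 - 2Q gives P = 176 - q_F, so π_F = (176 - q_F)q_F - 40q_F.
Maximising: ∂π_F/∂q_F = 136 - 2q_F = 0, giving q_F = 68.
Then q_B = (234 - 2·68)/4 = 49/2.
Price P = 293 - 2·(185/2) = 108.
Forge's profit: (108 - 40)·68 = 4624.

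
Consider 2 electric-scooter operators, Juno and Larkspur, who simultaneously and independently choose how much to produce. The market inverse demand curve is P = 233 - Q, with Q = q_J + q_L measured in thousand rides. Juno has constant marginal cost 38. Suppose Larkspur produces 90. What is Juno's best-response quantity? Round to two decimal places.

52.50

With the rival's output fixed at 90, Juno's profit is π_J = (233 - 90 - q_J)q_J - (38q_J) = (143 - q_J)q_J - (38q_J).
∂π_J/∂q_J = 105 - 2q_J = 0, so q_J = 105/2.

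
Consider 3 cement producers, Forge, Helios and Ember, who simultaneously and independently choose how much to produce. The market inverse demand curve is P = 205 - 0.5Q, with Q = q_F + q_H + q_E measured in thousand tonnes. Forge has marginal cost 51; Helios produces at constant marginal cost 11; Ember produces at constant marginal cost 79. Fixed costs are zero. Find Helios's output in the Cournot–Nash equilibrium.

Forge's profit: π_F = (205 - 0.5Q)q_F - (51q_F). Setting ∂π_F/∂q_F = 0: 154 - q_F - (1/2)(q_H + q_E) = 0.
Helios's profit: π_H = (205 - 0.5Q)q_H - (11q_H). Setting ∂π_H/∂q_H = 0: 194 - q_H - (1/2)(q_F + q_E) = 0.
Ember's first-order condition: 126 - q_E - (1/2)(q_F + q_H) = 0.
Summing all 3 equations gives 474 − 2Q = 0, hence Q = 237.
Back-substituting: q_F = (154 − 237/2)/(1/2) = 71, q_H = (194 − 237/2)/(1/2) = 151, q_E = (126 − 237/2)/(1/2) = 15.

151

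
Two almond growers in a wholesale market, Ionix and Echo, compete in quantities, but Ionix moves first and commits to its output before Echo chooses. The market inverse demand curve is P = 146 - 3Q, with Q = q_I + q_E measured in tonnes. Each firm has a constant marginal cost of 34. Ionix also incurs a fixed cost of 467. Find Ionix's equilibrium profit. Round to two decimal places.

55.67

Solve by backward induction. Given q_I, the follower Echo maximises π_E = (146 - 3q_I - 3q_E)q_E - 34q_E.
Follower FOC: 112 - 3q_I - 6q_E = 0, so q_E(q_I) = (112 - 3q_I)/6.
Ionix substitutes q_E(q_I) into its own profit: π_I = q_I(146 - 3q_I - (112 - 3q_I)/2) - 34q_I = (90 - (3/2)q_I)q_I - 34q_I.
The leader's first-order condition 56 - 3q_I = 0 yields q_I = 56/3.
Then q_E = (112 - 3·(56/3))/6 = 28/3.
Price P = 146 - 3·28 = 62.
Ionix's profit: (62 - 34)·(56/3) - 467 = 167/3.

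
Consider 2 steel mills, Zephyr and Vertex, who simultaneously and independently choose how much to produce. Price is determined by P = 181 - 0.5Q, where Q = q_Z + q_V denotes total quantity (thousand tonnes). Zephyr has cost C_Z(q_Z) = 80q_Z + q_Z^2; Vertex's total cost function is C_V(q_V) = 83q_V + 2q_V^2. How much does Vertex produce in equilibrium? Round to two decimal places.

16.51

Zephyr's profit: π_Z = (181 - 0.5Q)q_Z - (80q_Z + q_Z²). Setting ∂π_Z/∂q_Z = 0: 101 - 3q_Z - (1/2)(q_V) = 0.
Vertex's first-order condition: 98 - 5q_V - (1/2)(q_Z) = 0.
So q_Z = (101 - (1/2)q_V)/3 and q_V = (98 - (1/2)q_Z)/5.
Solving the pair: q_Z = 1824/59, q_V = 974/59.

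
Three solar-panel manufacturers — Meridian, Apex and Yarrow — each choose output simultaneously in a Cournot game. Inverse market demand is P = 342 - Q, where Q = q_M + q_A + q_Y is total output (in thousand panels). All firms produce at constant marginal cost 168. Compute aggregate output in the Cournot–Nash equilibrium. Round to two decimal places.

Each firm earns π_i = (342 - Q)q_i - 168q_i.
First-order condition (treating rivals' output as given): 174 - 2q_i - Σ_{j≠i} q_j = 0.
With identical firms every q_j equals q_i, so Σ_{j≠i} q_j = 2q_i and 174 = 4q_i, giving q_i = 87/2.
Total output Q = 87/2 + 87/2 + 87/2 = 261/2.

130.50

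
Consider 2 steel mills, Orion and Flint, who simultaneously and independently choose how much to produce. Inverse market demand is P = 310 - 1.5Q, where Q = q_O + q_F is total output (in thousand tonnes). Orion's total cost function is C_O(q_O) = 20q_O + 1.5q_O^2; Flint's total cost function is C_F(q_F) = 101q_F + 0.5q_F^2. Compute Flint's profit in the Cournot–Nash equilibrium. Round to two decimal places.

Orion's profit: π_O = (310 - 1.5Q)q_O - (20q_O + (3/2)q_O²). Setting ∂π_O/∂q_O = 0: 290 - 6q_O - (3/2)(q_F) = 0.
Flint's first-order condition: 209 - 4q_F - (3/2)(q_O) = 0.
Best responses: q_O = (290 - (3/2)q_F)/6, q_F = (209 - (3/2)q_O)/4.
Substituting one into the other gives q_O = 38.9195 and q_F = 1092/29.
Price P = 310 - (3/2)·76.5747 = 195.1379.
Flint's profit: 195.1379·(1092/29) - 101·(1092/29) - (1/2)(1092/29)² = 2835.8240.

2835.82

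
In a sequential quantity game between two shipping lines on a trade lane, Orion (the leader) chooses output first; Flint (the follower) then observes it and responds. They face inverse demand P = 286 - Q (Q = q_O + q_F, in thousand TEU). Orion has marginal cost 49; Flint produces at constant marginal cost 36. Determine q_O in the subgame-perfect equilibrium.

112

Solve by backward induction. Given q_O, the follower Flint maximises π_F = (286 - q_O - q_F)q_F - 36q_F.
∂π_F/∂q_F = 250 - q_O - 2q_F = 0 gives the reaction function q_F = (250 - q_O)/2.
Orion substitutes q_F(q_O) into its own profit: π_O = q_O(286 - q_O - (250 - q_O)/2) - 49q_O = (161 - (1/2)q_O)q_O - 49q_O.
Leader FOC: 112 - q_O = 0, so q_O = 112.
Then q_F = (250 - 112)/2 = 69.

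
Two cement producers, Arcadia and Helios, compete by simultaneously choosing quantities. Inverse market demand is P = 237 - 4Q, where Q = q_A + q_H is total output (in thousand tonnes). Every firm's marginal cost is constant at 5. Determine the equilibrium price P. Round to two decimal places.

82.33

A representative firm's profit is π_i = q_i(237 - 4Q) - 5q_i.
Setting ∂π_i/∂q_i = 0 with rivals' quantities fixed: 232 - 8q_i - 4q_j = 0.
With identical firms every q_j equals q_i, so q_j = q_i and 232 = 12q_i, giving q_i = 58/3.
Total output Q = 116/3, so price P = 237 - 4·(116/3) = 247/3.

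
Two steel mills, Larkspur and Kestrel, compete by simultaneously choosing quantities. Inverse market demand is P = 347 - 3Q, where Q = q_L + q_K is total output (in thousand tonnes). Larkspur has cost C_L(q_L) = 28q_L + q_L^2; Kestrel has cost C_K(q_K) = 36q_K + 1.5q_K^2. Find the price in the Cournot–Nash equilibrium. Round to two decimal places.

Larkspur's profit: π_L = (347 - 3Q)q_L - (28q_L + q_L²). Setting ∂π_L/∂q_L = 0: 319 - 8q_L - 3(q_K) = 0.
Kestrel's first-order condition: 311 - 9q_K - 3(q_L) = 0.
Rearranging gives the reaction functions q_L = (319 - 3q_K)/8 and q_K = (311 - 3q_L)/9.
Substituting one into the other gives q_L = 646/21 and q_K = 1531/63.
Total output Q = 55.0635, so price P = 347 - 3·55.0635 = 181.8095.

181.81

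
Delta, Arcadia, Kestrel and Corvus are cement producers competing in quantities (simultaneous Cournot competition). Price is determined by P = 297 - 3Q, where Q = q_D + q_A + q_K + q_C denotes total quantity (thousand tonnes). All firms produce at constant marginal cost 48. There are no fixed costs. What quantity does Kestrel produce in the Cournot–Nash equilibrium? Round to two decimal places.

Each firm earns π_i = (297 - 3Q)q_i - 48q_i.
First-order condition (treating rivals' output as given): 249 - 6q_i - 3·Σ_{j≠i} q_j = 0.
With identical firms every q_j equals q_i, so Σ_{j≠i} q_j = 3q_i and 249 = 15q_i, giving q_i = 83/5.

16.60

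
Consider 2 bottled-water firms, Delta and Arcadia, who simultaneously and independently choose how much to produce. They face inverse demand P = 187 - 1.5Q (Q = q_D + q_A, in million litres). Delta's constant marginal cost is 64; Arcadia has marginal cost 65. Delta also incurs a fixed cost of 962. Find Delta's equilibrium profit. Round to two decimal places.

176.96

Delta's profit: π_D = (187 - 1.5Q)q_D - (64q_D). Setting ∂π_D/∂q_D = 0: 123 - 3q_D - (3/2)(q_A) = 0.
Arcadia's profit: π_A = (187 - 1.5Q)q_A - (65q_A). Setting ∂π_A/∂q_A = 0: 122 - 3q_A - (3/2)(q_D) = 0.
Rearranging gives the reaction functions q_D = (123 - (3/2)q_A)/3 and q_A = (122 - (3/2)q_D)/3.
Solving the pair: q_D = 248/9, q_A = 242/9.
Price P = 187 - (3/2)·(490/9) = 316/3.
Delta's profit: (316/3 - 64)·(248/9) - 962 = 176.9630.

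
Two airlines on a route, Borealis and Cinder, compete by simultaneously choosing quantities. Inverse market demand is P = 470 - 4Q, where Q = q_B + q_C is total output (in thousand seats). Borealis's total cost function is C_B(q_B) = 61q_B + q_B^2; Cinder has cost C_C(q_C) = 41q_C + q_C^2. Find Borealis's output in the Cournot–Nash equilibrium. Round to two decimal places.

28.26

Borealis's profit: π_B = (470 - 4Q)q_B - (61q_B + q_B²). Setting ∂π_B/∂q_B = 0: 409 - 10q_B - 4(q_C) = 0.
Cinder's first-order condition: 429 - 10q_C - 4(q_B) = 0.
Rearranging gives the reaction functions q_B = (409 - 4q_C)/10 and q_C = (429 - 4q_B)/10.
Substituting one into the other gives q_B = 1187/42 and q_C = 1327/42.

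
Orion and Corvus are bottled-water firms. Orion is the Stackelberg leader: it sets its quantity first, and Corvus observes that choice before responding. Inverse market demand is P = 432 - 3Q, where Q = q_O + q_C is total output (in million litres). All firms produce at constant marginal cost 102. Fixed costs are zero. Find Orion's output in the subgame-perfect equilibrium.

Solve by backward induction. Given q_O, the follower Corvus maximises π_C = (432 - 3q_O - 3q_C)q_C - 102q_C.
Follower FOC: 330 - 3q_O - 6q_C = 0, so q_C(q_O) = (330 - 3q_O)/6.
Orion substitutes q_C(q_O) into its own profit: π_O = q_O(432 - 3q_O - (330 - 3q_O)/2) - 102q_O = (267 - (3/2)q_O)q_O - 102q_O.
Maximising: ∂π_O/∂q_O = 165 - 3q_O = 0, giving q_O = 55.
Then q_C = (330 - 3·55)/6 = 55/2.

55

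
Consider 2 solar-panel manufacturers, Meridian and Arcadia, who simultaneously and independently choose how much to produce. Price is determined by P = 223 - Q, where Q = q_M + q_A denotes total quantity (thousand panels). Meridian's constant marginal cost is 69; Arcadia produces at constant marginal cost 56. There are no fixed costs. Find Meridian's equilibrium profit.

2209

Meridian's profit: π_M = (223 - Q)q_M - (69q_M). Setting ∂π_M/∂q_M = 0: 154 - 2q_M - (q_A) = 0.
Arcadia's profit: π_A = (223 - Q)q_A - (56q_A). Setting ∂π_A/∂q_A = 0: 167 - 2q_A - (q_M) = 0.
So q_M = (154 - q_A)/2 and q_A = (167 - q_M)/2.
Substituting one into the other gives q_M = 47 and q_A = 60.
Price P = 223 - 107 = 116.
Meridian's profit: (116 - 69)·47 = 2209.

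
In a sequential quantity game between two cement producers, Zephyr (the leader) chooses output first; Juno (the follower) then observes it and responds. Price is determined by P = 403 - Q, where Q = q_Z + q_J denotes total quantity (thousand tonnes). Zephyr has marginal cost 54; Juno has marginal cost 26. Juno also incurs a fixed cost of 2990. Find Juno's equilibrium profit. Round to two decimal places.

The follower Juno best-responds to any q_Z: π_J = (403 - Q)q_J - 26q_J.
Follower FOC: 377 - q_Z - 2q_J = 0, so q_J(q_Z) = (377 - q_Z)/2.
The leader anticipates this reaction. Substituting into P = 403 - Q gives P = 429/2 - (1/2)q_Z, so π_Z = (429/2 - (1/2)q_Z)q_Z - 54q_Z.
Leader FOC: 321/2 - q_Z = 0, so q_Z = 321/2.
Then q_J = (377 - 321/2)/2 = 433/4.
Price P = 403 - 1075/4 = 537/4.
Juno's profit: (537/4 - 26)·(433/4) - 2990 = 8728.0625.

8728.06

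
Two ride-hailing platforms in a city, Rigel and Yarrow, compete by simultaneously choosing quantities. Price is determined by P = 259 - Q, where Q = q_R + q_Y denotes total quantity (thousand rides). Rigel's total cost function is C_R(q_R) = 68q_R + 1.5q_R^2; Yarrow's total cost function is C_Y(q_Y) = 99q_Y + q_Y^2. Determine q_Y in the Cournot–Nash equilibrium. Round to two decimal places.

32.05

Rigel's profit: π_R = (259 - Q)q_R - (68q_R + (3/2)q_R²). Setting ∂π_R/∂q_R = 0: 191 - 5q_R - (q_Y) = 0.
Yarrow's first-order condition: 160 - 4q_Y - (q_R) = 0.
Rearranging gives the reaction functions q_R = (191 - q_Y)/5 and q_Y = (160 - q_R)/4.
Solving the pair: q_R = 604/19, q_Y = 609/19.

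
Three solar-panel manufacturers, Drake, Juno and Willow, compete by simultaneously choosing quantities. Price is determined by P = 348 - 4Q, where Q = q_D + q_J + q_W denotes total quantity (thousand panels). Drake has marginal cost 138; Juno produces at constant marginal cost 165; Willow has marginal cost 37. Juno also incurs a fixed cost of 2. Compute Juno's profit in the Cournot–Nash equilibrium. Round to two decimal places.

10.25

Drake's profit: π_D = (348 - 4Q)q_D - (138q_D). Setting ∂π_D/∂q_D = 0: 210 - 8q_D - 4(q_J + q_W) = 0.
Juno's profit: π_J = (348 - 4Q)q_J - (165q_J). Setting ∂π_J/∂q_J = 0: 183 - 8q_J - 4(q_D + q_W) = 0.
Willow's profit: π_W = (348 - 4Q)q_W - (37q_W). Setting ∂π_W/∂q_W = 0: 311 - 8q_W - 4(q_D + q_J) = 0.
Summing all 3 equations gives 704 − 16Q = 0, hence Q = 44.
Back-substituting: q_D = (210 − 176)/4 = 17/2, q_J = (183 − 176)/4 = 7/4, q_W = (311 − 176)/4 = 135/4.
Price P = 348 - 4·44 = 172.
Juno's profit: (172 - 165)·(7/4) - 2 = 41/4.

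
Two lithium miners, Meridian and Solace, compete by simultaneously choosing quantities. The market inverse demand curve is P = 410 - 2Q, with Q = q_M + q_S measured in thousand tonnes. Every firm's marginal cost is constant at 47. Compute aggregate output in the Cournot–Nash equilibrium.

A representative firm's profit is π_i = q_i(410 - 2Q) - 47q_i.
First-order condition (treating rivals' output as given): 363 - 4q_i - 2q_j = 0.
By symmetry each firm produces the same amount; substituting q_j = q_i yields q_i = 363/6 = 121/2.
Total output Q = 121/2 + 121/2 = 121.

121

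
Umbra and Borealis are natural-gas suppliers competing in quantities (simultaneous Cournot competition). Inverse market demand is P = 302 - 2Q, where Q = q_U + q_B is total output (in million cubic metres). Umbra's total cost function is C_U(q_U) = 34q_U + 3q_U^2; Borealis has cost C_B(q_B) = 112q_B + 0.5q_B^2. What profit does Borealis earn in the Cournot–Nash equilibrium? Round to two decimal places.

Umbra's profit: π_U = (302 - 2Q)q_U - (34q_U + 3q_U²). Setting ∂π_U/∂q_U = 0: 268 - 10q_U - 2(q_B) = 0.
Borealis's first-order condition: 190 - 5q_B - 2(q_U) = 0.
Rearranging gives the reaction functions q_U = (268 - 2q_B)/10 and q_B = (190 - 2q_U)/5.
Solving the pair: q_U = 480/23, q_B = 682/23.
Price P = 302 - 2·(1162/23) = 200.9565.
Borealis's profit: 200.9565·(682/23) - 112·(682/23) - (1/2)(682/23)² = 2198.1285.

2198.13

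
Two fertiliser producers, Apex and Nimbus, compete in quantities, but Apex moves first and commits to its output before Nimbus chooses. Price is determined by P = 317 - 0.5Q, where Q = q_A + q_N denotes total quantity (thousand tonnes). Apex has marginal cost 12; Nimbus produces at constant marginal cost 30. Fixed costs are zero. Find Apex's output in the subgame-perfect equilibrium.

The follower Nimbus best-responds to any q_A: π_N = (317 - 0.5Q)q_N - 30q_N.
Follower FOC: 287 - (1/2)q_A - q_N = 0, so q_N(q_A) = (287 - (1/2)q_A).
Apex substitutes q_N(q_A) into its own profit: π_A = q_A(317 - (1/2)q_A - (287 - (1/2)q_A)/2) - 12q_A = (347/2 - (1/4)q_A)q_A - 12q_A.
Maximising: ∂π_A/∂q_A = 323/2 - (1/2)q_A = 0, giving q_A = 323.
Then q_N = (287 - (1/2)·323) = 251/2.

323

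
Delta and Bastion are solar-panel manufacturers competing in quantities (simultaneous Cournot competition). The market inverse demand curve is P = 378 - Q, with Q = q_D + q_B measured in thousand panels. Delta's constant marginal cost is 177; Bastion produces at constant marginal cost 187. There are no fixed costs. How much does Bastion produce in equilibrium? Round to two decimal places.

Delta's profit: π_D = (378 - Q)q_D - (177q_D). Setting ∂π_D/∂q_D = 0: 201 - 2q_D - (q_B) = 0.
Bastion's first-order condition: 191 - 2q_B - (q_D) = 0.
Rearranging gives the reaction functions q_D = (201 - q_B)/2 and q_B = (191 - q_D)/2.
Substituting one into the other gives q_D = 211/3 and q_B = 181/3.

60.33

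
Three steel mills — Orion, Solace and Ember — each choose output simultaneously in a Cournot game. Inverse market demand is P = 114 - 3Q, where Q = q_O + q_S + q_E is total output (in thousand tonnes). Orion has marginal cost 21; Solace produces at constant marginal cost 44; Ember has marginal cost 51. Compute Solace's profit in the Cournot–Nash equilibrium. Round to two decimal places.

60.75

Orion's profit: π_O = (114 - 3Q)q_O - (21q_O). Setting ∂π_O/∂q_O = 0: 93 - 6q_O - 3(q_S + q_E) = 0.
Solace's profit: π_S = (114 - 3Q)q_S - (44q_S). Setting ∂π_S/∂q_S = 0: 70 - 6q_S - 3(q_O + q_E) = 0.
Ember's first-order condition: 63 - 6q_E - 3(q_O + q_S) = 0.
Adding the 3 first-order conditions: 226 − 12Q = 0, so Q = 113/6.
Back-substituting: q_O = (93 − 113/2)/3 = 73/6, q_S = (70 − 113/2)/3 = 9/2, q_E = (63 − 113/2)/3 = 13/6.
Price P = 114 - 3·(113/6) = 115/2.
Solace's profit: (115/2 - 44)·(9/2) = 243/4.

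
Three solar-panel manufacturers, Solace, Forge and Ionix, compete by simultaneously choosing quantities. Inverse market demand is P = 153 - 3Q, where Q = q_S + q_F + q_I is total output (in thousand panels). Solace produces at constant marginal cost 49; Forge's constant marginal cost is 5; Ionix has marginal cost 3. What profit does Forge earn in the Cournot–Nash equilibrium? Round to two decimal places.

752.08

Solace's profit: π_S = (153 - 3Q)q_S - (49q_S). Setting ∂π_S/∂q_S = 0: 104 - 6q_S - 3(q_F + q_I) = 0.
Forge's profit: π_F = (153 - 3Q)q_F - (5q_F). Setting ∂π_F/∂q_F = 0: 148 - 6q_F - 3(q_S + q_I) = 0.
Ionix's first-order condition: 150 - 6q_I - 3(q_S + q_F) = 0.
Summing all 3 equations gives 402 − 12Q = 0, hence Q = 67/2.
Back-substituting: q_S = (104 − 201/2)/3 = 7/6, q_F = (148 − 201/2)/3 = 95/6, q_I = (150 − 201/2)/3 = 33/2.
Price P = 153 - 3·(67/2) = 105/2.
Forge's profit: (105/2 - 5)·(95/6) = 752.0833.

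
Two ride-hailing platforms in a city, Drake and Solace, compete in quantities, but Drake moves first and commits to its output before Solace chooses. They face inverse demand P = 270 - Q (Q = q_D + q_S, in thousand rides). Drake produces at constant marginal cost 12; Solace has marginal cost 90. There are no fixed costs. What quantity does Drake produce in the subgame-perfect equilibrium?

The follower Solace best-responds to any q_D: π_S = (270 - Q)q_S - 90q_S.
Setting the follower's marginal profit to zero, 180 - q_D - 2q_S = 0, i.e. q_S = (180 - q_D)/2.
Drake substitutes q_S(q_D) into its own profit: π_D = q_D(270 - q_D - (180 - q_D)/2) - 12q_D = (180 - (1/2)q_D)q_D - 12q_D.
Leader FOC: 168 - q_D = 0, so q_D = 168.
Then q_S = (180 - 168)/2 = 6.

168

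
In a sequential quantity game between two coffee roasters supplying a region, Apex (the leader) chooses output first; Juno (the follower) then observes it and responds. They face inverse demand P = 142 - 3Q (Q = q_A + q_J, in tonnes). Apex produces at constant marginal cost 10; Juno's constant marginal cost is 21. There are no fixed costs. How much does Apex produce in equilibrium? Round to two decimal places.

23.83

The follower Juno best-responds to any q_A: π_J = (142 - 3Q)q_J - 21q_J.
Setting the follower's marginal profit to zero, 121 - 3q_A - 6q_J = 0, i.e. q_J = (121 - 3q_A)/6.
Apex substitutes q_J(q_A) into its own profit: π_A = q_A(142 - 3q_A - (121 - 3q_A)/2) - 10q_A = (163/2 - (3/2)q_A)q_A - 10q_A.
Leader FOC: 143/2 - 3q_A = 0, so q_A = 143/6.
Then q_J = (121 - 3·(143/6))/6 = 33/4.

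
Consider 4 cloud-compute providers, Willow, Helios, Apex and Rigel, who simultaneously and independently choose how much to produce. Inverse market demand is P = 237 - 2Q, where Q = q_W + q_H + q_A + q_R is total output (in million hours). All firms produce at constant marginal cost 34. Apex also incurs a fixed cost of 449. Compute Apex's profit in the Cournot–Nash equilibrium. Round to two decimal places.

Each firm earns π_i = (237 - 2Q)q_i - 34q_i.
Setting ∂π_i/∂q_i = 0 with rivals' quantities fixed: 203 - 4q_i - 2·Σ_{j≠i} q_j = 0.
By symmetry each firm produces the same amount; substituting Σ_{j≠i} q_j = 3q_i yields q_i = 203/10.
Price P = 237 - 2·(406/5) = 373/5.
Apex's profit: (373/5 - 34)·(203/10) - 449 = 375.1800.

375.18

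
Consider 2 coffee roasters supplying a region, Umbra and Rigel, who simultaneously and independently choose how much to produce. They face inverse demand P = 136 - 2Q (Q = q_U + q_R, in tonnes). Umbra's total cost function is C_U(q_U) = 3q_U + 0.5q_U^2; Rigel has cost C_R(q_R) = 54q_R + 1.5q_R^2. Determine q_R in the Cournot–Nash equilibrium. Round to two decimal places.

Umbra's profit: π_U = (136 - 2Q)q_U - (3q_U + (1/2)q_U²). Setting ∂π_U/∂q_U = 0: 133 - 5q_U - 2(q_R) = 0.
Rigel's first-order condition: 82 - 7q_R - 2(q_U) = 0.
Best responses: q_U = (133 - 2q_R)/5, q_R = (82 - 2q_U)/7.
Substituting one into the other gives q_U = 767/31 and q_R = 144/31.

4.65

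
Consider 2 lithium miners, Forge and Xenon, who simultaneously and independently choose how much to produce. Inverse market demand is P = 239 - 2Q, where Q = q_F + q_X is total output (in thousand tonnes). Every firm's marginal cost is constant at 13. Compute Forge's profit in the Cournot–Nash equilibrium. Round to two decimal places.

A representative firm's profit is π_i = q_i(239 - 2Q) - 13q_i.
Setting ∂π_i/∂q_i = 0 with rivals' quantities fixed: 226 - 4q_i - 2q_j = 0.
By symmetry each firm produces the same amount; substituting q_j = q_i yields q_i = 226/6 = 113/3.
Price P = 239 - 2·(226/3) = 265/3.
Forge's profit: (265/3 - 13)·(113/3) = 2837.5556.

2837.56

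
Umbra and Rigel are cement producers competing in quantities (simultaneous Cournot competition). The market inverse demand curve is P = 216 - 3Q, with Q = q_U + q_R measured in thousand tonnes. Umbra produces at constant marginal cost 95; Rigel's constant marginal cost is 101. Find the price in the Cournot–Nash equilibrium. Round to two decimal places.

Umbra's profit: π_U = (216 - 3Q)q_U - (95q_U). Setting ∂π_U/∂q_U = 0: 121 - 6q_U - 3(q_R) = 0.
Rigel's profit: π_R = (216 - 3Q)q_R - (101q_R). Setting ∂π_R/∂q_R = 0: 115 - 6q_R - 3(q_U) = 0.
Rearranging gives the reaction functions q_U = (121 - 3q_R)/6 and q_R = (115 - 3q_U)/6.
Substituting one into the other gives q_U = 127/9 and q_R = 109/9.
Total output Q = 236/9, so price P = 216 - 3·(236/9) = 412/3.

137.33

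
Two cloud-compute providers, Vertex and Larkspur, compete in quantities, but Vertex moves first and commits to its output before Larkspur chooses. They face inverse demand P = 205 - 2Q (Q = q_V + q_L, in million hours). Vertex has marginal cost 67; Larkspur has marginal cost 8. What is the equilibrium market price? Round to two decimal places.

86.75

The follower Larkspur best-responds to any q_V: π_L = (205 - 2Q)q_L - 8q_L.
Setting the follower's marginal profit to zero, 197 - 2q_V - 4q_L = 0, i.e. q_L = (197 - 2q_V)/4.
The leader anticipates this reaction. Substituting into P = 205 - 2Q gives P = 213/2 - q_V, so π_V = (213/2 - q_V)q_V - 67q_V.
The leader's first-order condition 79/2 - 2q_V = 0 yields q_V = 79/4.
Then q_L = (197 - 2·(79/4))/4 = 315/8.
Total output Q = 473/8, so price P = 205 - 2·(473/8) = 347/4.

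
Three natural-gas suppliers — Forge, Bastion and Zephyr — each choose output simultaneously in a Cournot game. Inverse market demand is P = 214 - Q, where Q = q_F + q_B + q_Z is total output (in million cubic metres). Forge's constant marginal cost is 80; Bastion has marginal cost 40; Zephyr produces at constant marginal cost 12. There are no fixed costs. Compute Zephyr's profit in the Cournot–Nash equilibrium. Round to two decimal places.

5550.25

Forge's profit: π_F = (214 - Q)q_F - (80q_F). Setting ∂π_F/∂q_F = 0: 134 - 2q_F - (q_B + q_Z) = 0.
Bastion's first-order condition: 174 - 2q_B - (q_F + q_Z) = 0.
Zephyr's profit: π_Z = (214 - Q)q_Z - (12q_Z). Setting ∂π_Z/∂q_Z = 0: 202 - 2q_Z - (q_F + q_B) = 0.
Summing all 3 equations gives 510 − 4Q = 0, hence Q = 255/2.
Back-substituting: q_F = (134 − 255/2) = 13/2, q_B = (174 − 255/2) = 93/2, q_Z = (202 − 255/2) = 149/2.
Price P = 214 - 255/2 = 173/2.
Zephyr's profit: (173/2 - 12)·(149/2) = 5550.2500.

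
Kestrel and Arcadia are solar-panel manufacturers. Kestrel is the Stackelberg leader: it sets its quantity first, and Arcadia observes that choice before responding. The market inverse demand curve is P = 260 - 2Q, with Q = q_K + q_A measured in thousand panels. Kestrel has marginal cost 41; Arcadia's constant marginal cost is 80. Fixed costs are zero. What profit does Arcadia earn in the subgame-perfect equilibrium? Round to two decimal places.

The follower Arcadia best-responds to any q_K: π_A = (260 - 2Q)q_A - 80q_A.
∂π_A/∂q_A = 180 - 2q_K - 4q_A = 0 gives the reaction function q_A = (180 - 2q_K)/4.
The leader anticipates this reaction. Substituting into P = 260 - 2Q gives P = 170 - q_K, so π_K = (170 - q_K)q_K - 41q_K.
Leader FOC: 129 - 2q_K = 0, so q_K = 129/2.
Then q_A = (180 - 2·(129/2))/4 = 51/4.
Price P = 260 - 2·(309/4) = 211/2.
Arcadia's profit: (211/2 - 80)·(51/4) = 325.1250.

325.13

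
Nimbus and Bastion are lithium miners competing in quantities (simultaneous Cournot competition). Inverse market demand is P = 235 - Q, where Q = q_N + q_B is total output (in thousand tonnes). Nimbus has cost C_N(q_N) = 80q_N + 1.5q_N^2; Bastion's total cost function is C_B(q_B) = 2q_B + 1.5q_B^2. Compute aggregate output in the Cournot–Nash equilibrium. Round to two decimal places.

Nimbus's profit: π_N = (235 - Q)q_N - (80q_N + (3/2)q_N²). Setting ∂π_N/∂q_N = 0: 155 - 5q_N - (q_B) = 0.
Bastion's profit: π_B = (235 - Q)q_B - (2q_B + (3/2)q_B²). Setting ∂π_B/∂q_B = 0: 233 - 5q_B - (q_N) = 0.
Rearranging gives the reaction functions q_N = (155 - q_B)/5 and q_B = (233 - q_N)/5.
Substituting one into the other gives q_N = 271/12 and q_B = 505/12.
Total output Q = 271/12 + 505/12 = 194/3.

64.67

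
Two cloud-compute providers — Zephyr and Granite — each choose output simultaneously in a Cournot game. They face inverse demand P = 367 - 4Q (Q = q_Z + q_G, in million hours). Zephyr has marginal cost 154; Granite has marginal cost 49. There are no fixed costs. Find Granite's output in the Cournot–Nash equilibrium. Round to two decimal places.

Zephyr's profit: π_Z = (367 - 4Q)q_Z - (154q_Z). Setting ∂π_Z/∂q_Z = 0: 213 - 8q_Z - 4(q_G) = 0.
Granite's first-order condition: 318 - 8q_G - 4(q_Z) = 0.
So q_Z = (213 - 4q_G)/8 and q_G = (318 - 4q_Z)/8.
Solving the pair: q_Z = 9, q_G = 141/4.

35.25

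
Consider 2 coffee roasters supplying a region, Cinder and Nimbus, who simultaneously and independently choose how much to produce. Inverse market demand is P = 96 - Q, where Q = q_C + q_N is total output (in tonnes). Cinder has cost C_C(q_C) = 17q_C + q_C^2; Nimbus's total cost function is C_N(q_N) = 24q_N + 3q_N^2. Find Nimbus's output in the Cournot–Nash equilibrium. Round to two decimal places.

Cinder's profit: π_C = (96 - Q)q_C - (17q_C + q_C²). Setting ∂π_C/∂q_C = 0: 79 - 4q_C - (q_N) = 0.
Nimbus's first-order condition: 72 - 8q_N - (q_C) = 0.
Rearranging gives the reaction functions q_C = (79 - q_N)/4 and q_N = (72 - q_C)/8.
Substituting one into the other gives q_C = 560/31 and q_N = 209/31.

6.74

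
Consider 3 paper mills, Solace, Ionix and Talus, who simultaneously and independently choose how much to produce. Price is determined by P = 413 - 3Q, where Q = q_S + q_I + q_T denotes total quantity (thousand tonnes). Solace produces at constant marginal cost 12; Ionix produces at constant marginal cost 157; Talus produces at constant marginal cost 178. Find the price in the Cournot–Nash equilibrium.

190

Solace's profit: π_S = (413 - 3Q)q_S - (12q_S). Setting ∂π_S/∂q_S = 0: 401 - 6q_S - 3(q_I + q_T) = 0.
Ionix's first-order condition: 256 - 6q_I - 3(q_S + q_T) = 0.
Talus's first-order condition: 235 - 6q_T - 3(q_S + q_I) = 0.
Summing all 3 equations gives 892 − 12Q = 0, hence Q = 223/3.
Back-substituting: q_S = (401 − 223)/3 = 178/3, q_I = (256 − 223)/3 = 11, q_T = (235 − 223)/3 = 4.
Total output Q = 223/3, so price P = 413 - 3·(223/3) = 190.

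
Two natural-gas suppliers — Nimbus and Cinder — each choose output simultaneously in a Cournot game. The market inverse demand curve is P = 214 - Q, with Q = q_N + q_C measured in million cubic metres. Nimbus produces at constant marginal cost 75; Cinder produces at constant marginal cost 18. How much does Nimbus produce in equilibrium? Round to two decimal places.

27.33

Nimbus's profit: π_N = (214 - Q)q_N - (75q_N). Setting ∂π_N/∂q_N = 0: 139 - 2q_N - (q_C) = 0.
Cinder's first-order condition: 196 - 2q_C - (q_N) = 0.
Rearranging gives the reaction functions q_N = (139 - q_C)/2 and q_C = (196 - q_N)/2.
Substituting one into the other gives q_N = 82/3 and q_C = 253/3.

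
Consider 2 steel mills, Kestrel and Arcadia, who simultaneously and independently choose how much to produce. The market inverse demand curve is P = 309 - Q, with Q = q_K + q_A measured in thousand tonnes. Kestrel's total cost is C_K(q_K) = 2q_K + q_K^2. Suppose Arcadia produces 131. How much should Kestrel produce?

With the rival's output fixed at 131, Kestrel's profit is π_K = (309 - 131 - q_K)q_K - (2q_K + q_K²) = (178 - q_K)q_K - (2q_K + q_K²).
∂π_K/∂q_K = 176 - 4q_K = 0, so q_K = 44.

44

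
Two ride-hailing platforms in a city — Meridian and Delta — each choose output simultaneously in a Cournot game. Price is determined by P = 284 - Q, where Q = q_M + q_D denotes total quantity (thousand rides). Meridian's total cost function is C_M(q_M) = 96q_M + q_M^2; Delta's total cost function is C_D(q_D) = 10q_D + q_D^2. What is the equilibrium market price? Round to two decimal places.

191.60

Meridian's profit: π_M = (284 - Q)q_M - (96q_M + q_M²). Setting ∂π_M/∂q_M = 0: 188 - 4q_M - (q_D) = 0.
Delta's first-order condition: 274 - 4q_D - (q_M) = 0.
Best responses: q_M = (188 - q_D)/4, q_D = (274 - q_M)/4.
Solving the pair: q_M = 478/15, q_D = 908/15.
Total output Q = 462/5, so price P = 284 - 462/5 = 958/5.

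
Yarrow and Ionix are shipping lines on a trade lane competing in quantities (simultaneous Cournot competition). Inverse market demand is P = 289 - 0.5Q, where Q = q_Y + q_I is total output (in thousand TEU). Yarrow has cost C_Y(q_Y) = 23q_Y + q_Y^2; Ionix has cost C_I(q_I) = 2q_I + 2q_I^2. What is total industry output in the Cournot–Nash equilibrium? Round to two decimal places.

Yarrow's profit: π_Y = (289 - 0.5Q)q_Y - (23q_Y + q_Y²). Setting ∂π_Y/∂q_Y = 0: 266 - 3q_Y - (1/2)(q_I) = 0.
Ionix's profit: π_I = (289 - 0.5Q)q_I - (2q_I + 2q_I²). Setting ∂π_I/∂q_I = 0: 287 - 5q_I - (1/2)(q_Y) = 0.
Rearranging gives the reaction functions q_Y = (266 - (1/2)q_I)/3 and q_I = (287 - (1/2)q_Y)/5.
Solving the pair: q_Y = 80.4407, q_I = 49.3559.
Total output Q = 80.4407 + 49.3559 = 129.7966.

129.80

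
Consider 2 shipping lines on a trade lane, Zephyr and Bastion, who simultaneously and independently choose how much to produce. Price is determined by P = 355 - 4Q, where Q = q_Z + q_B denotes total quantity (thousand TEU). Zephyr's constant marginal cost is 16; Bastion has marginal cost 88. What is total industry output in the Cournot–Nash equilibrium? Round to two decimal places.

50.50

Zephyr's profit: π_Z = (355 - 4Q)q_Z - (16q_Z). Setting ∂π_Z/∂q_Z = 0: 339 - 8q_Z - 4(q_B) = 0.
Bastion's profit: π_B = (355 - 4Q)q_B - (88q_B). Setting ∂π_B/∂q_B = 0: 267 - 8q_B - 4(q_Z) = 0.
Best responses: q_Z = (339 - 4q_B)/8, q_B = (267 - 4q_Z)/8.
Substituting one into the other gives q_Z = 137/4 and q_B = 65/4.
Total output Q = 137/4 + 65/4 = 101/2.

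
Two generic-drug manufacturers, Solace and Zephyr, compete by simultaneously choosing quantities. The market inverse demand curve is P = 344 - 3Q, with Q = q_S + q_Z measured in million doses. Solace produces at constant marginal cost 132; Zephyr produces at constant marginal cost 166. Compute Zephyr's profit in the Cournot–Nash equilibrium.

768

Solace's profit: π_S = (344 - 3Q)q_S - (132q_S). Setting ∂π_S/∂q_S = 0: 212 - 6q_S - 3(q_Z) = 0.
Zephyr's first-order condition: 178 - 6q_Z - 3(q_S) = 0.
Rearranging gives the reaction functions q_S = (212 - 3q_Z)/6 and q_Z = (178 - 3q_S)/6.
Solving the pair: q_S = 82/3, q_Z = 16.
Price P = 344 - 3·(130/3) = 214.
Zephyr's profit: (214 - 166)·16 = 768.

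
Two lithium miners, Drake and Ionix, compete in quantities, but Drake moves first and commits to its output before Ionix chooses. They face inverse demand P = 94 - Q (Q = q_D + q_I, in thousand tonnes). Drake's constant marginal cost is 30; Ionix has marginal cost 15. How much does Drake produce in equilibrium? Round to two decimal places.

The follower Ionix best-responds to any q_D: π_I = (94 - Q)q_I - 15q_I.
Follower FOC: 79 - q_D - 2q_I = 0, so q_I(q_D) = (79 - q_D)/2.
Drake substitutes q_I(q_D) into its own profit: π_D = q_D(94 - q_D - (79 - q_D)/2) - 30q_D = (109/2 - (1/2)q_D)q_D - 30q_D.
Leader FOC: 49/2 - q_D = 0, so q_D = 49/2.
Then q_I = (79 - 49/2)/2 = 109/4.

24.50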